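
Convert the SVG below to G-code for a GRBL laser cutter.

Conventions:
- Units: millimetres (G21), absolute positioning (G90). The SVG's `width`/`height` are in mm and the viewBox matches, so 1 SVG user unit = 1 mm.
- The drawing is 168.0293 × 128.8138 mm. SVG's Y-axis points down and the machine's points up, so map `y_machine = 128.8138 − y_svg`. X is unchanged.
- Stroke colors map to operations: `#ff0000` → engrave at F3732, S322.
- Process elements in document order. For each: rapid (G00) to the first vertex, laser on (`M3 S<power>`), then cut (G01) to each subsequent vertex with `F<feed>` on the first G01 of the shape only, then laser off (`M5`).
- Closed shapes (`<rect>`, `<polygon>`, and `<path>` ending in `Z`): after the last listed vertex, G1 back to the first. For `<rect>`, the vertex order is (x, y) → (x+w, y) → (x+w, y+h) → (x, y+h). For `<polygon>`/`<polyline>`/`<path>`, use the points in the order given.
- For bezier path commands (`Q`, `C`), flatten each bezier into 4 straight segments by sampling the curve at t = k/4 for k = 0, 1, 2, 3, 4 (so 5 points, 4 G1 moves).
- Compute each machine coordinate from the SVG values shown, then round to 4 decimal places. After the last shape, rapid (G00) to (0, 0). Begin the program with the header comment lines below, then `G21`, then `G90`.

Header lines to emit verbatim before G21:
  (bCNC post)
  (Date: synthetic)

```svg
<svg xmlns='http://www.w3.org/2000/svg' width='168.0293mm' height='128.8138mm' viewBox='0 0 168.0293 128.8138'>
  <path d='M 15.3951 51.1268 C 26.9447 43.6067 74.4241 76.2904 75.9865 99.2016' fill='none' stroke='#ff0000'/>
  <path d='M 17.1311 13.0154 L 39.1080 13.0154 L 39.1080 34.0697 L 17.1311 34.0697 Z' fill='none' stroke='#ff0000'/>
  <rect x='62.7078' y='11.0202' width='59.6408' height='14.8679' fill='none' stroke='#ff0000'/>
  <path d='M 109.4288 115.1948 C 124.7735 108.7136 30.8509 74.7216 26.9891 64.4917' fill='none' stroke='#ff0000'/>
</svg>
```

1 u = 1 mm; y_m = 128.8138 − y.

[1] `<path>` cubic bezier, #ff0000→engrave S322 F3732: (15.3951,77.6870) → (29.5153,76.5697) → (49.4360,65.0613) → (67.4841,47.8471) → (75.9865,29.6122)

[2] `<path>` rectangle, #ff0000→engrave S322 F3732: (17.1311,115.7984) → (39.1080,115.7984) → (39.1080,94.7441) → (17.1311,94.7441) → (17.1311,115.7984) (closed)

[3] `<rect>` rectangle, #ff0000→engrave S322 F3732: (62.7078,117.7936) → (122.3486,117.7936) → (122.3486,102.9257) → (62.7078,102.9257) → (62.7078,117.7936) (closed)

[4] `<path>` cubic bezier, #ff0000→engrave S322 F3732: (109.4288,13.6190) → (103.5642,22.8370) → (75.4114,37.5648) → (43.6573,52.9954) → (26.9891,64.3221)

(bCNC post)
(Date: synthetic)
G21
G90
G00 X15.3951 Y77.6870
M3 S322
G01 X29.5153 Y76.5697 F3732
G01 X49.4360 Y65.0613
G01 X67.4841 Y47.8471
G01 X75.9865 Y29.6122
M5
G00 X17.1311 Y115.7984
M3 S322
G01 X39.1080 Y115.7984 F3732
G01 X39.1080 Y94.7441
G01 X17.1311 Y94.7441
G01 X17.1311 Y115.7984
M5
G00 X62.7078 Y117.7936
M3 S322
G01 X122.3486 Y117.7936 F3732
G01 X122.3486 Y102.9257
G01 X62.7078 Y102.9257
G01 X62.7078 Y117.7936
M5
G00 X109.4288 Y13.6190
M3 S322
G01 X103.5642 Y22.8370 F3732
G01 X75.4114 Y37.5648
G01 X43.6573 Y52.9954
G01 X26.9891 Y64.3221
M5
G00 X0.0000 Y0.0000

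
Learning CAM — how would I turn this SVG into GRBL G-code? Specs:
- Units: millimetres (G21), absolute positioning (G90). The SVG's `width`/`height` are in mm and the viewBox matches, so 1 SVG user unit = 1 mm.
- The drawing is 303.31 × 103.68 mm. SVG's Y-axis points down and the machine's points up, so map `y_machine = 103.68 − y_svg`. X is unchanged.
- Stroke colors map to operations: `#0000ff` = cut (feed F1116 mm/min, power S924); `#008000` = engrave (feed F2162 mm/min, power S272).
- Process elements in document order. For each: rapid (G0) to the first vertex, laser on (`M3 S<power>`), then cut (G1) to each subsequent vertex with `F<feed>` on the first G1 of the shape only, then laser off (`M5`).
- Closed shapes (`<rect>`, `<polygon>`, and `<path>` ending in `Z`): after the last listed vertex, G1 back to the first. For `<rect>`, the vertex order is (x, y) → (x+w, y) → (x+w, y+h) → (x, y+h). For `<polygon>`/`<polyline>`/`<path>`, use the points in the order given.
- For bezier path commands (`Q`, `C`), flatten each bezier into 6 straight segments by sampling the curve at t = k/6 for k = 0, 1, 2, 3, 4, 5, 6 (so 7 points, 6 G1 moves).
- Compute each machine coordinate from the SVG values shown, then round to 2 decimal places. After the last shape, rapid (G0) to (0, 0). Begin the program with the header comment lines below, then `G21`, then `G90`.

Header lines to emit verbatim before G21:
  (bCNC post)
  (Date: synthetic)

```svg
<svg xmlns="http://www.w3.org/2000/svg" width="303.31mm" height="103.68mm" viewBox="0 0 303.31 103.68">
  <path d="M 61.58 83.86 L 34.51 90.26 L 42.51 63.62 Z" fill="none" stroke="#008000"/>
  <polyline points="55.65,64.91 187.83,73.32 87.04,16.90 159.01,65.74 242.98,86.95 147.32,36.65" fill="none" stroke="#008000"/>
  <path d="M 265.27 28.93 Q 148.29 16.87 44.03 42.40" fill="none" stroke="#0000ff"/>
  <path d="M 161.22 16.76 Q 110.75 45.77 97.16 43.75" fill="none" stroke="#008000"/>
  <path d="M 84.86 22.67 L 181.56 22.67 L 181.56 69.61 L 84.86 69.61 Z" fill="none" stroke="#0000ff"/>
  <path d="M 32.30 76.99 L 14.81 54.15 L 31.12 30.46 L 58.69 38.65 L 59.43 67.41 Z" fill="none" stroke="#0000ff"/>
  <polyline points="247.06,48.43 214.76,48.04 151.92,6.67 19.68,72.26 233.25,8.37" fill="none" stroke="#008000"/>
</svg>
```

Since the viewBox matches the mm dimensions, user units are millimetres directly. The only transform is the Y-flip y_m = 103.68 − y_svg.

Shape 1 is a regular polygon drawn with `<path>`. Its stroke #008000 means engrave at S272, F2162. After flipping Y the toolpath is (61.58,19.82) → (34.51,13.42) → (42.51,40.06) → (61.58,19.82), returning to the start.

Shape 2 is a open polyline drawn with `<polyline>`. Its stroke #008000 means engrave at S272, F2162. After flipping Y the toolpath is (55.65,38.77) → (187.83,30.36) → (87.04,86.78) → (159.01,37.94) → (242.98,16.73) → (147.32,67.03).

Shape 3 is a quadratic bezier drawn with `<path>`. Its stroke #0000ff means cut at S924, F1116. After flipping Y the toolpath is (265.27,74.75) → (226.63,77.73) → (188.70,78.61) → (151.47,77.41) → (114.95,74.12) → (79.14,68.75) → (44.03,61.28).

Shape 4 is a quadratic bezier drawn with `<path>`. Its stroke #008000 means engrave at S272, F2162. After flipping Y the toolpath is (161.22,86.92) → (145.42,78.11) → (131.67,71.03) → (119.97,65.67) → (110.32,62.03) → (102.71,60.12) → (97.16,59.93).

Shape 5 is a rectangle drawn with `<path>`. Its stroke #0000ff means cut at S924, F1116. After flipping Y the toolpath is (84.86,81.01) → (181.56,81.01) → (181.56,34.07) → (84.86,34.07) → (84.86,81.01), returning to the start.

Shape 6 is a regular polygon drawn with `<path>`. Its stroke #0000ff means cut at S924, F1116. After flipping Y the toolpath is (32.30,26.69) → (14.81,49.53) → (31.12,73.22) → (58.69,65.03) → (59.43,36.27) → (32.30,26.69), returning to the start.

Shape 7 is a open polyline drawn with `<polyline>`. Its stroke #008000 means engrave at S272, F2162. After flipping Y the toolpath is (247.06,55.25) → (214.76,55.64) → (151.92,97.01) → (19.68,31.42) → (233.25,95.31).

(bCNC post)
(Date: synthetic)
G21
G90
G0 X61.58 Y19.82
M3 S272
G1 X34.51 Y13.42 F2162
G1 X42.51 Y40.06
G1 X61.58 Y19.82
M5
G0 X55.65 Y38.77
M3 S272
G1 X187.83 Y30.36 F2162
G1 X87.04 Y86.78
G1 X159.01 Y37.94
G1 X242.98 Y16.73
G1 X147.32 Y67.03
M5
G0 X265.27 Y74.75
M3 S924
G1 X226.63 Y77.73 F1116
G1 X188.70 Y78.61
G1 X151.47 Y77.41
G1 X114.95 Y74.12
G1 X79.14 Y68.75
G1 X44.03 Y61.28
M5
G0 X161.22 Y86.92
M3 S272
G1 X145.42 Y78.11 F2162
G1 X131.67 Y71.03
G1 X119.97 Y65.67
G1 X110.32 Y62.03
G1 X102.71 Y60.12
G1 X97.16 Y59.93
M5
G0 X84.86 Y81.01
M3 S924
G1 X181.56 Y81.01 F1116
G1 X181.56 Y34.07
G1 X84.86 Y34.07
G1 X84.86 Y81.01
M5
G0 X32.30 Y26.69
M3 S924
G1 X14.81 Y49.53 F1116
G1 X31.12 Y73.22
G1 X58.69 Y65.03
G1 X59.43 Y36.27
G1 X32.30 Y26.69
M5
G0 X247.06 Y55.25
M3 S272
G1 X214.76 Y55.64 F2162
G1 X151.92 Y97.01
G1 X19.68 Y31.42
G1 X233.25 Y95.31
M5
G0 X0.00 Y0.00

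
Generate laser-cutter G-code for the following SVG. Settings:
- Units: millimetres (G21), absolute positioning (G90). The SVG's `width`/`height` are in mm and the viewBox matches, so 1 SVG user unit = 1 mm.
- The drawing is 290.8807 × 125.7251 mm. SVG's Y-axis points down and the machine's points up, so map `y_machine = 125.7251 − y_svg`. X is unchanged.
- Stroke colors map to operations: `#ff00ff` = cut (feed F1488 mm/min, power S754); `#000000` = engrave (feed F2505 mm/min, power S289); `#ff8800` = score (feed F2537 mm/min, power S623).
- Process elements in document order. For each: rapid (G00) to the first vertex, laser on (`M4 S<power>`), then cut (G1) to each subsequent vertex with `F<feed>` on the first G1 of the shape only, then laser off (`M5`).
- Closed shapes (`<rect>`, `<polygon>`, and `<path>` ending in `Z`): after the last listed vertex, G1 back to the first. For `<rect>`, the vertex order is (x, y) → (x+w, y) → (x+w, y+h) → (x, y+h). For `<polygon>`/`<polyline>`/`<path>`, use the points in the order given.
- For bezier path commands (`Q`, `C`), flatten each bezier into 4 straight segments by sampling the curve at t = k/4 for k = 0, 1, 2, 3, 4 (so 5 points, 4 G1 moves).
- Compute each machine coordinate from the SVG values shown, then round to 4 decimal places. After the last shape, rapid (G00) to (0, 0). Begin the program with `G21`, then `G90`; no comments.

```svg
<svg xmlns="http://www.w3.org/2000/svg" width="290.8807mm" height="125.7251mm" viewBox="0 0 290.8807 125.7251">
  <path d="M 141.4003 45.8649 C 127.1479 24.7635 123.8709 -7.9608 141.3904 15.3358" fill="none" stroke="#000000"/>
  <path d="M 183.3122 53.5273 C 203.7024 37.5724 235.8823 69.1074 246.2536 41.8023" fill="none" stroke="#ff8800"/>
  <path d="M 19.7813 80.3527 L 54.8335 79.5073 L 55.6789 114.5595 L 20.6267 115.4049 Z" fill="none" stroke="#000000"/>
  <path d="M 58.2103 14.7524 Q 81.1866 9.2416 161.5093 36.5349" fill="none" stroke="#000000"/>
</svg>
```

G21
G90
G00 X141.4003 Y79.8602
M4 S289
G1 X132.9223 Y96.8086 F2505
G1 X129.4809 Y111.7740
G1 X131.9967 Y118.4148
G1 X141.3904 Y110.3893
M5
G00 X183.3122 Y72.1978
M4 S623
G1 X200.2904 Y76.9210 F2537
G1 X218.5400 Y73.8040
G1 X234.9110 Y72.8151
G1 X246.2536 Y83.9228
M5
G00 X19.7813 Y45.3724
M4 S289
G1 X54.8335 Y46.2178 F2505
G1 X55.6789 Y11.1656
G1 X20.6267 Y10.3202
G1 X19.7813 Y45.3724
M5
G00 X58.2103 Y110.9727
M4 S289
G1 X73.2826 Y111.6778 F2505
G1 X95.5232 Y108.2825
G1 X124.9321 Y100.7866
G1 X161.5093 Y89.1902
M5
G00 X0.0000 Y0.0000

Since the viewBox matches the mm dimensions, user units are millimetres directly. The only transform is the Y-flip y_m = 125.7251 − y_svg.

Shape 1 is a cubic bezier drawn with `<path>`. Its stroke #000000 means engrave at S289, F2505. After flipping Y the toolpath is (141.4003,79.8602) → (132.9223,96.8086) → (129.4809,111.7740) → (131.9967,118.4148) → (141.3904,110.3893).

Shape 2 is a cubic bezier drawn with `<path>`. Its stroke #ff8800 means score at S623, F2537. After flipping Y the toolpath is (183.3122,72.1978) → (200.2904,76.9210) → (218.5400,73.8040) → (234.9110,72.8151) → (246.2536,83.9228).

Shape 3 is a regular polygon drawn with `<path>`. Its stroke #000000 means engrave at S289, F2505. After flipping Y the toolpath is (19.7813,45.3724) → (54.8335,46.2178) → (55.6789,11.1656) → (20.6267,10.3202) → (19.7813,45.3724), returning to the start.

Shape 4 is a quadratic bezier drawn with `<path>`. Its stroke #000000 means engrave at S289, F2505. After flipping Y the toolpath is (58.2103,110.9727) → (73.2826,111.6778) → (95.5232,108.2825) → (124.9321,100.7866) → (161.5093,89.1902).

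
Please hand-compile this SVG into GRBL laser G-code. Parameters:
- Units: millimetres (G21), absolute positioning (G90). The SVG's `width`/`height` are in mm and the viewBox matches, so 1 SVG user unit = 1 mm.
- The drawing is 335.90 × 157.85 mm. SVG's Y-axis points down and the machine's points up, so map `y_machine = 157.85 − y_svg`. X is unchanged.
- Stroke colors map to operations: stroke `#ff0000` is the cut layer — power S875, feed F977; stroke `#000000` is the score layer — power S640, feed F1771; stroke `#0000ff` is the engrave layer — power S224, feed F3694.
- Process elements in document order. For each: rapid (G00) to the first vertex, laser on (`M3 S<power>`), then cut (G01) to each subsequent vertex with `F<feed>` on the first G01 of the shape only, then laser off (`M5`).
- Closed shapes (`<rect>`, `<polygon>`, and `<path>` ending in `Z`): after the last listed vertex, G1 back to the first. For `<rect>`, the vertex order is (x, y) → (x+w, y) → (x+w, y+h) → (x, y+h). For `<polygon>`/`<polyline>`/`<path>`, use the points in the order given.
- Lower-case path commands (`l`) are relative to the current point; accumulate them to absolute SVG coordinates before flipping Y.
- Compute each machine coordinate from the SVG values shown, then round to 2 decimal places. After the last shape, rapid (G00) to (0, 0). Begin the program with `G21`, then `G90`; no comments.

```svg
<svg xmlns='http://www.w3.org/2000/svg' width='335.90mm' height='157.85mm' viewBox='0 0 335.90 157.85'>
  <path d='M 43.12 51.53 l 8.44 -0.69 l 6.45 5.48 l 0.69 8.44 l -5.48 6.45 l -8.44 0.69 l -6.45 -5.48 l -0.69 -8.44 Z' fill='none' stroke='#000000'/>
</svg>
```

1 u = 1 mm; y_m = 157.85 − y.

[1] `<path>` regular polygon, #000000→score S640 F1771: (43.12,106.32) → (51.56,107.01) → (58.01,101.53) → (58.70,93.09) → (53.22,86.64) → (44.78,85.95) → (38.33,91.43) → (37.64,99.87) → (43.12,106.32) (closed)

G21
G90
G00 X43.12 Y106.32
M3 S640
G01 X51.56 Y107.01 F1771
G01 X58.01 Y101.53
G01 X58.70 Y93.09
G01 X53.22 Y86.64
G01 X44.78 Y85.95
G01 X38.33 Y91.43
G01 X37.64 Y99.87
G01 X43.12 Y106.32
M5
G00 X0.00 Y0.00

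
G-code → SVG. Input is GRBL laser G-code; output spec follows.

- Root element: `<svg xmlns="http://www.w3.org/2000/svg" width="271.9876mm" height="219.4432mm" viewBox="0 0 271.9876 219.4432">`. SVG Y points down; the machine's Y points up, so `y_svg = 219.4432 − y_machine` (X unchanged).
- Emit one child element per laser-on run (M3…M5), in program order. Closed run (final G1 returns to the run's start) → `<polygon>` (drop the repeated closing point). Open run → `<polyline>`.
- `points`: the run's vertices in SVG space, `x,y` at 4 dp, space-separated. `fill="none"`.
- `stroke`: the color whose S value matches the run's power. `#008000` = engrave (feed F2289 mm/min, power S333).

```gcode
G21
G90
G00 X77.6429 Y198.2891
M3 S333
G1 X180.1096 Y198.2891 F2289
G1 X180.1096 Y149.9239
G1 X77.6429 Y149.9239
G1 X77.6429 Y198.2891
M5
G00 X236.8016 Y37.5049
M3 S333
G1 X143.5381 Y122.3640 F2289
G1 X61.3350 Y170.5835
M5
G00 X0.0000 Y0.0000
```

Machine Y-up, SVG Y-down with viewBox height 219.4432, so y_svg = 219.4432 − y_machine; X carries over. Every run uses S333, so all elements get stroke `#008000` (engrave).

Run 1: The run returns to its start, so emit a `<polygon>` with points (Y-flipped): 77.6429,21.1541 180.1096,21.1541 180.1096,69.5193 77.6429,69.5193.

Run 2: The run is open, so emit a `<polyline>` with points (Y-flipped): 236.8016,181.9383 143.5381,97.0792 61.3350,48.8597.

<svg xmlns="http://www.w3.org/2000/svg" width="271.9876mm" height="219.4432mm" viewBox="0 0 271.9876 219.4432">
  <polygon points="77.6429,21.1541 180.1096,21.1541 180.1096,69.5193 77.6429,69.5193" fill="none" stroke="#008000"/>
  <polyline points="236.8016,181.9383 143.5381,97.0792 61.3350,48.8597" fill="none" stroke="#008000"/>
</svg>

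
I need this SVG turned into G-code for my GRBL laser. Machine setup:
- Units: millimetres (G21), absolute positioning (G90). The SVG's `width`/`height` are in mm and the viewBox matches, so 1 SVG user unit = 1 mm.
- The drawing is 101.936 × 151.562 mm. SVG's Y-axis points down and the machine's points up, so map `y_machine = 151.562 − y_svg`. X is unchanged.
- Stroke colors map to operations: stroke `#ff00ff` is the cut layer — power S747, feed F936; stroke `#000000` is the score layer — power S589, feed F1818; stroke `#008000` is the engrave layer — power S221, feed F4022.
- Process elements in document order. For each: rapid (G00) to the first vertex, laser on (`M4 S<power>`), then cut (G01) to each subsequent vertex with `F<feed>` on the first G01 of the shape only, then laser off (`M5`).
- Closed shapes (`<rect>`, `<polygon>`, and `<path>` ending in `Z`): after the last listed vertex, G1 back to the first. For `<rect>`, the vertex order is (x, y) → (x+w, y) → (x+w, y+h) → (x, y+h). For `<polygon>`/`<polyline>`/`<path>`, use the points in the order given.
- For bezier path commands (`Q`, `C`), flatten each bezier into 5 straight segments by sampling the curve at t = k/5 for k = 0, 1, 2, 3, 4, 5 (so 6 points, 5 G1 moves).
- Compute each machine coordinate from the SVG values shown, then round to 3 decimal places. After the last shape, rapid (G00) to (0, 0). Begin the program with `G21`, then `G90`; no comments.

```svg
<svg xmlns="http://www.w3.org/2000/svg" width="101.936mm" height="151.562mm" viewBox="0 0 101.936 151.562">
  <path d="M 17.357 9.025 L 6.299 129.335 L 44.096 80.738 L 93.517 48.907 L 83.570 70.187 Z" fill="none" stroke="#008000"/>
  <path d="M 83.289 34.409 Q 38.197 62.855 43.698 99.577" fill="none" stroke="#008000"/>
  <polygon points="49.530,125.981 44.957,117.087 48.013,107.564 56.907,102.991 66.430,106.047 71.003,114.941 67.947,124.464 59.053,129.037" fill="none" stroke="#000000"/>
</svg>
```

G21
G90
G00 X17.357 Y142.537
M4 S221
G01 X6.299 Y22.227 F4022
G01 X44.096 Y70.824
G01 X93.517 Y102.655
G01 X83.570 Y81.375
G01 X17.357 Y142.537
M5
G00 X83.289 Y117.153
M4 S221
G01 X67.276 Y105.444 F4022
G01 X55.310 Y93.072
G01 X47.392 Y80.038
G01 X43.521 Y66.343
G01 X43.698 Y51.985
M5
G00 X49.530 Y25.581
M4 S589
G01 X44.957 Y34.475 F1818
G01 X48.013 Y43.998
G01 X56.907 Y48.571
G01 X66.430 Y45.515
G01 X71.003 Y36.621
G01 X67.947 Y27.098
G01 X59.053 Y22.525
G01 X49.530 Y25.581
M5
G00 X0.000 Y0.000

1 u = 1 mm; y_m = 151.562 − y.

[1] `<path>` closed polygon, #008000→engrave S221 F4022: (17.357,142.537) → (6.299,22.227) → (44.096,70.824) → (93.517,102.655) → (83.570,81.375) → (17.357,142.537) (closed)

[2] `<path>` quadratic bezier, #008000→engrave S221 F4022: (83.289,117.153) → (67.276,105.444) → (55.310,93.072) → (47.392,80.038) → (43.521,66.343) → (43.698,51.985)

[3] `<polygon>` regular polygon, #000000→score S589 F1818: (49.530,25.581) → (44.957,34.475) → (48.013,43.998) → (56.907,48.571) → (66.430,45.515) → (71.003,36.621) → (67.947,27.098) → (59.053,22.525) → (49.530,25.581) (closed)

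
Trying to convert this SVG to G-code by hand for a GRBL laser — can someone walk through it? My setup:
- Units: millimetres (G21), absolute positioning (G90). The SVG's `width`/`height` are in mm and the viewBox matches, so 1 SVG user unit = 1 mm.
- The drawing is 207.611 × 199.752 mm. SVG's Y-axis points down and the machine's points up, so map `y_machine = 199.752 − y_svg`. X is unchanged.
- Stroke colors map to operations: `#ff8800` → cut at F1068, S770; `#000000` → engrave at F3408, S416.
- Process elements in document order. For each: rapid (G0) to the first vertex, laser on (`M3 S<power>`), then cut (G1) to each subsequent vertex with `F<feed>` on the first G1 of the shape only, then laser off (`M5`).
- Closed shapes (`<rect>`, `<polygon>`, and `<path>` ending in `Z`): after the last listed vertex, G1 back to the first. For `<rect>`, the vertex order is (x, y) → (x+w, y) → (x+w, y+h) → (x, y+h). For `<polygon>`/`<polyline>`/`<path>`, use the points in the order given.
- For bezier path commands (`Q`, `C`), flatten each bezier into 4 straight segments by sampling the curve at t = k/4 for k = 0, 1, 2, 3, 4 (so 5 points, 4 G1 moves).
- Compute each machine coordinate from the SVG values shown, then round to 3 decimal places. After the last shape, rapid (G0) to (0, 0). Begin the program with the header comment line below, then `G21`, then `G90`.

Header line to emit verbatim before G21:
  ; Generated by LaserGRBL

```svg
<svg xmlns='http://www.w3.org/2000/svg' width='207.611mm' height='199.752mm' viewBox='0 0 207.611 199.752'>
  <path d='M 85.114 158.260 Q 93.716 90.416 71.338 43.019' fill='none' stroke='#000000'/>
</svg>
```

; Generated by LaserGRBL
G21
G90
G0 X85.114 Y41.492
M3 S416
G1 X87.479 Y74.136 F3408
G1 X85.971 Y104.224
G1 X80.591 Y131.757
G1 X71.338 Y156.733
M5
G0 X0.000 Y0.000

1 u = 1 mm; y_m = 199.752 − y.

[1] `<path>` quadratic bezier, #000000→engrave S416 F3408: (85.114,41.492) → (87.479,74.136) → (85.971,104.224) → (80.591,131.757) → (71.338,156.733)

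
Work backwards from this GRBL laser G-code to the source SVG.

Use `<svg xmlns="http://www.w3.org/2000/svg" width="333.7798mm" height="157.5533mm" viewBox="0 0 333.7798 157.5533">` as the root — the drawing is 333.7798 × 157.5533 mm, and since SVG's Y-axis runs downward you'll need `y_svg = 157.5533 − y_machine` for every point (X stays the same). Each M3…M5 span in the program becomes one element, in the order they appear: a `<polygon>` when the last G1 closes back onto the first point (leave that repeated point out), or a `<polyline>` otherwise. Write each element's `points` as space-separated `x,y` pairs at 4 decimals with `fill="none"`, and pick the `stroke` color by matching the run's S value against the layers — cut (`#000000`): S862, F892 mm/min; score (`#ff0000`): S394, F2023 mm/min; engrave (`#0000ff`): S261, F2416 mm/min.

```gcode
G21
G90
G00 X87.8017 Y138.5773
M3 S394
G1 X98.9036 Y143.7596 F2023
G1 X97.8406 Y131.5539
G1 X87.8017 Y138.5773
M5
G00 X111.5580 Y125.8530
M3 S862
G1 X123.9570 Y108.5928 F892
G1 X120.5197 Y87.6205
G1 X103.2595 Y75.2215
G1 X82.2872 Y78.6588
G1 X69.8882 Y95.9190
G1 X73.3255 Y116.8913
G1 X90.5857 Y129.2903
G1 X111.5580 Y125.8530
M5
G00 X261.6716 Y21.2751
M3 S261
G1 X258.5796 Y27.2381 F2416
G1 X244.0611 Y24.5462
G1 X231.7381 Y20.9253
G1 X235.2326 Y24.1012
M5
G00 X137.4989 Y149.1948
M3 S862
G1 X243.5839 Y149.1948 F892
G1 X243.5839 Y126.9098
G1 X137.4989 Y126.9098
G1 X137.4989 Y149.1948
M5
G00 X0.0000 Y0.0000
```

Machine Y-up, SVG Y-down with viewBox height 157.5533, so y_svg = 157.5533 − y_machine; X carries over.

Run 1: power S394 maps to stroke `#ff0000` (score). The run returns to its start, so emit a `<polygon>` with points (Y-flipped): 87.8017,18.9760 98.9036,13.7937 97.8406,25.9994.

Run 2: power S862 maps to stroke `#000000` (cut). The run returns to its start, so emit a `<polygon>` with points (Y-flipped): 111.5580,31.7003 123.9570,48.9605 120.5197,69.9328 103.2595,82.3318 82.2872,78.8945 69.8882,61.6343 73.3255,40.6620 90.5857,28.2630.

Run 3: the run's S261 means `#0000ff` (engrave). The run is open, so emit a `<polyline>` with points (Y-flipped): 261.6716,136.2782 258.5796,130.3152 244.0611,133.0071 231.7381,136.6280 235.2326,133.4521.

Run 4: the run's S862 means `#000000` (cut). The run returns to its start, so emit a `<polygon>` with points (Y-flipped): 137.4989,8.3585 243.5839,8.3585 243.5839,30.6435 137.4989,30.6435.

<svg xmlns="http://www.w3.org/2000/svg" width="333.7798mm" height="157.5533mm" viewBox="0 0 333.7798 157.5533">
  <polygon points="87.8017,18.9760 98.9036,13.7937 97.8406,25.9994" fill="none" stroke="#ff0000"/>
  <polygon points="111.5580,31.7003 123.9570,48.9605 120.5197,69.9328 103.2595,82.3318 82.2872,78.8945 69.8882,61.6343 73.3255,40.6620 90.5857,28.2630" fill="none" stroke="#000000"/>
  <polyline points="261.6716,136.2782 258.5796,130.3152 244.0611,133.0071 231.7381,136.6280 235.2326,133.4521" fill="none" stroke="#0000ff"/>
  <polygon points="137.4989,8.3585 243.5839,8.3585 243.5839,30.6435 137.4989,30.6435" fill="none" stroke="#000000"/>
</svg>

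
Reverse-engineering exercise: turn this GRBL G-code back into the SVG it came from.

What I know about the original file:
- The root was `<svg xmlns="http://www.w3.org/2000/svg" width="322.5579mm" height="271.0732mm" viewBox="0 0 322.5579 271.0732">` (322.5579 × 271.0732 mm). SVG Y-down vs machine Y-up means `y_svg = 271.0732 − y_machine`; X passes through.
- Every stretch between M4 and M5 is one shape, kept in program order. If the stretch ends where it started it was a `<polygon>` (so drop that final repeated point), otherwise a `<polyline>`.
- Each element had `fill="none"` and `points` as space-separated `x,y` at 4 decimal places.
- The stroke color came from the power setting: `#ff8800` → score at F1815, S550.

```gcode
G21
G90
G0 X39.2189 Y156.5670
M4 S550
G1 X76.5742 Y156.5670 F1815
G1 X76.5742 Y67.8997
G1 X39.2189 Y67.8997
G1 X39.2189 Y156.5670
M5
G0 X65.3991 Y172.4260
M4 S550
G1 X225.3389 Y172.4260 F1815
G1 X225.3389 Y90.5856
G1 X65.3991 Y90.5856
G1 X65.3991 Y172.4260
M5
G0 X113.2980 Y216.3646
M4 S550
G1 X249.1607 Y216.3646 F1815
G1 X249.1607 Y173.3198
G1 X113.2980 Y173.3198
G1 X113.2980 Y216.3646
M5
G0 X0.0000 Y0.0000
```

y_svg = 271.0732 − y_m. Every run uses S550, so all elements get stroke `#ff8800` (score).

[1] closed run; points: 39.2189,114.5062 76.5742,114.5062 76.5742,203.1735 39.2189,203.1735

[2] closed run; points: 65.3991,98.6472 225.3389,98.6472 225.3389,180.4876 65.3991,180.4876

[3] closed run; points: 113.2980,54.7086 249.1607,54.7086 249.1607,97.7534 113.2980,97.7534

<svg xmlns="http://www.w3.org/2000/svg" width="322.5579mm" height="271.0732mm" viewBox="0 0 322.5579 271.0732">
  <polygon points="39.2189,114.5062 76.5742,114.5062 76.5742,203.1735 39.2189,203.1735" fill="none" stroke="#ff8800"/>
  <polygon points="65.3991,98.6472 225.3389,98.6472 225.3389,180.4876 65.3991,180.4876" fill="none" stroke="#ff8800"/>
  <polygon points="113.2980,54.7086 249.1607,54.7086 249.1607,97.7534 113.2980,97.7534" fill="none" stroke="#ff8800"/>
</svg>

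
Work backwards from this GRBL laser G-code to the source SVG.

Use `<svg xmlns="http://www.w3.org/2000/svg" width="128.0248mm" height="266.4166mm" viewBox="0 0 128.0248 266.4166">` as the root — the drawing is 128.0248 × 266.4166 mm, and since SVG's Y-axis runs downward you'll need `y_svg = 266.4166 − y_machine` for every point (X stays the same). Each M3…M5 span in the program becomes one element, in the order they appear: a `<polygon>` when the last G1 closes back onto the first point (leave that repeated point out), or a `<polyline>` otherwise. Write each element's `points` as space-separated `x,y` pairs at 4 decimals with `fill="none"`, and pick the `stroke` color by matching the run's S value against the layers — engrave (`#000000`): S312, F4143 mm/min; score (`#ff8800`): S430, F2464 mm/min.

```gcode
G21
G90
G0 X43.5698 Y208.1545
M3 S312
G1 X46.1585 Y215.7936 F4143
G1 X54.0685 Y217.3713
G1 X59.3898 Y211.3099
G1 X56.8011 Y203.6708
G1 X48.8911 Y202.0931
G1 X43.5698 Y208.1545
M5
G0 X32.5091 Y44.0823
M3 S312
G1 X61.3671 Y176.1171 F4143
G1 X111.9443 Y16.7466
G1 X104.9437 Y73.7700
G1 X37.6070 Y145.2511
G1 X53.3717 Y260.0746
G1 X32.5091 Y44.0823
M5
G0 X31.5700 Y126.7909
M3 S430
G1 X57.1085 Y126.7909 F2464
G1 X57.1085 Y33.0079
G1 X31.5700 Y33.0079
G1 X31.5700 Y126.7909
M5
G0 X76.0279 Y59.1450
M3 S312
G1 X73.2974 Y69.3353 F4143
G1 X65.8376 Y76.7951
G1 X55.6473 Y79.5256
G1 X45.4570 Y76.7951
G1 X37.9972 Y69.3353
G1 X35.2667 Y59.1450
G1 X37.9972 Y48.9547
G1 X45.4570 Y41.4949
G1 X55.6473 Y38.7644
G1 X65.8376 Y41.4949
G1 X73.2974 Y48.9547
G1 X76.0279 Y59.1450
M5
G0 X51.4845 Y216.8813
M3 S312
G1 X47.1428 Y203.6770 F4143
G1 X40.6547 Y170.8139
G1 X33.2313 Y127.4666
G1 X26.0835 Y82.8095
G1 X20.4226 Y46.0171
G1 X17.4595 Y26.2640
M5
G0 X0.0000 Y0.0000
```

<svg xmlns="http://www.w3.org/2000/svg" width="128.0248mm" height="266.4166mm" viewBox="0 0 128.0248 266.4166">
  <polygon points="43.5698,58.2621 46.1585,50.6230 54.0685,49.0453 59.3898,55.1067 56.8011,62.7458 48.8911,64.3235" fill="none" stroke="#000000"/>
  <polygon points="32.5091,222.3343 61.3671,90.2995 111.9443,249.6700 104.9437,192.6466 37.6070,121.1655 53.3717,6.3420" fill="none" stroke="#000000"/>
  <polygon points="31.5700,139.6257 57.1085,139.6257 57.1085,233.4087 31.5700,233.4087" fill="none" stroke="#ff8800"/>
  <polygon points="76.0279,207.2716 73.2974,197.0813 65.8376,189.6215 55.6473,186.8910 45.4570,189.6215 37.9972,197.0813 35.2667,207.2716 37.9972,217.4619 45.4570,224.9217 55.6473,227.6522 65.8376,224.9217 73.2974,217.4619" fill="none" stroke="#000000"/>
  <polyline points="51.4845,49.5353 47.1428,62.7396 40.6547,95.6027 33.2313,138.9500 26.0835,183.6071 20.4226,220.3995 17.4595,240.1526" fill="none" stroke="#000000"/>
</svg>

y_svg = 266.4166 − y_m.

[1] S312→`#000000` (engrave); closed run; points: 43.5698,58.2621 46.1585,50.6230 54.0685,49.0453 59.3898,55.1067 56.8011,62.7458 48.8911,64.3235

[2] S312→`#000000` (engrave); closed run; points: 32.5091,222.3343 61.3671,90.2995 111.9443,249.6700 104.9437,192.6466 37.6070,121.1655 53.3717,6.3420

[3] S430→`#ff8800` (score); closed run; points: 31.5700,139.6257 57.1085,139.6257 57.1085,233.4087 31.5700,233.4087

[4] S312→`#000000` (engrave); closed run; points: 76.0279,207.2716 73.2974,197.0813 65.8376,189.6215 55.6473,186.8910 45.4570,189.6215 37.9972,197.0813 35.2667,207.2716 37.9972,217.4619 45.4570,224.9217 55.6473,227.6522 65.8376,224.9217 73.2974,217.4619

[5] S312→`#000000` (engrave); open run; points: 51.4845,49.5353 47.1428,62.7396 40.6547,95.6027 33.2313,138.9500 26.0835,183.6071 20.4226,220.3995 17.4595,240.1526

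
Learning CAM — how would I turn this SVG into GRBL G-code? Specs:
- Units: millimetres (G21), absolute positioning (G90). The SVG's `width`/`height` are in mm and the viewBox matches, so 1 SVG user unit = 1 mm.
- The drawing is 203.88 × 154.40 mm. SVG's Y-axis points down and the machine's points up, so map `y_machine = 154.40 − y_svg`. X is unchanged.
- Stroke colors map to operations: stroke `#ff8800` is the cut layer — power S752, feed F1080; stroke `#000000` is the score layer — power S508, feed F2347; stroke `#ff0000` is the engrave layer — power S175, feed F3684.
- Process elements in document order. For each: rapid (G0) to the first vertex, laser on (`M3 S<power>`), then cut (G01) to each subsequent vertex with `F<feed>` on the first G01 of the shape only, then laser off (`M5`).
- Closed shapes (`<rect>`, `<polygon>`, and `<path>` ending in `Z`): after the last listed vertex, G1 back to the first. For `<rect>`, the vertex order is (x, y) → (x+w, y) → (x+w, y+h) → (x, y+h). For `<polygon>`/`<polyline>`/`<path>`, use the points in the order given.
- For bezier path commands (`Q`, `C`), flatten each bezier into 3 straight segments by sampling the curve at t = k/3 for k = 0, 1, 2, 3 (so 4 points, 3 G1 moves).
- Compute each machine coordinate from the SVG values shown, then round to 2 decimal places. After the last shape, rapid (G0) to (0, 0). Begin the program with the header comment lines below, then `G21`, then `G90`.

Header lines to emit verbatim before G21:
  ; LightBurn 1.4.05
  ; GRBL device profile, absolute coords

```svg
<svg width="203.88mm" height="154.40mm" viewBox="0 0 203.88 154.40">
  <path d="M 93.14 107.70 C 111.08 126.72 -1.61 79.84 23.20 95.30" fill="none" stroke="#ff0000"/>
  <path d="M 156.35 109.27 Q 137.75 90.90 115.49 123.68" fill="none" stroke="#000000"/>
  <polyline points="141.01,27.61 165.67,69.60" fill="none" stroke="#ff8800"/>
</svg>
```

1 u = 1 mm; y_m = 154.40 − y.

[1] `<path>` cubic bezier, #ff0000→engrave S175 F3684: (93.14,46.70) → (77.47,44.90) → (34.29,58.53) → (23.20,59.10)

[2] `<path>` quadratic bezier, #000000→score S508 F2347: (156.35,45.13) → (143.54,51.69) → (129.92,46.89) → (115.49,30.72)

[3] `<polyline>` line segment, #ff8800→cut S752 F1080: (141.01,126.79) → (165.67,84.80)

; LightBurn 1.4.05
; GRBL device profile, absolute coords
G21
G90
G0 X93.14 Y46.70
M3 S175
G01 X77.47 Y44.90 F3684
G01 X34.29 Y58.53
G01 X23.20 Y59.10
M5
G0 X156.35 Y45.13
M3 S508
G01 X143.54 Y51.69 F2347
G01 X129.92 Y46.89
G01 X115.49 Y30.72
M5
G0 X141.01 Y126.79
M3 S752
G01 X165.67 Y84.80 F1080
M5
G0 X0.00 Y0.00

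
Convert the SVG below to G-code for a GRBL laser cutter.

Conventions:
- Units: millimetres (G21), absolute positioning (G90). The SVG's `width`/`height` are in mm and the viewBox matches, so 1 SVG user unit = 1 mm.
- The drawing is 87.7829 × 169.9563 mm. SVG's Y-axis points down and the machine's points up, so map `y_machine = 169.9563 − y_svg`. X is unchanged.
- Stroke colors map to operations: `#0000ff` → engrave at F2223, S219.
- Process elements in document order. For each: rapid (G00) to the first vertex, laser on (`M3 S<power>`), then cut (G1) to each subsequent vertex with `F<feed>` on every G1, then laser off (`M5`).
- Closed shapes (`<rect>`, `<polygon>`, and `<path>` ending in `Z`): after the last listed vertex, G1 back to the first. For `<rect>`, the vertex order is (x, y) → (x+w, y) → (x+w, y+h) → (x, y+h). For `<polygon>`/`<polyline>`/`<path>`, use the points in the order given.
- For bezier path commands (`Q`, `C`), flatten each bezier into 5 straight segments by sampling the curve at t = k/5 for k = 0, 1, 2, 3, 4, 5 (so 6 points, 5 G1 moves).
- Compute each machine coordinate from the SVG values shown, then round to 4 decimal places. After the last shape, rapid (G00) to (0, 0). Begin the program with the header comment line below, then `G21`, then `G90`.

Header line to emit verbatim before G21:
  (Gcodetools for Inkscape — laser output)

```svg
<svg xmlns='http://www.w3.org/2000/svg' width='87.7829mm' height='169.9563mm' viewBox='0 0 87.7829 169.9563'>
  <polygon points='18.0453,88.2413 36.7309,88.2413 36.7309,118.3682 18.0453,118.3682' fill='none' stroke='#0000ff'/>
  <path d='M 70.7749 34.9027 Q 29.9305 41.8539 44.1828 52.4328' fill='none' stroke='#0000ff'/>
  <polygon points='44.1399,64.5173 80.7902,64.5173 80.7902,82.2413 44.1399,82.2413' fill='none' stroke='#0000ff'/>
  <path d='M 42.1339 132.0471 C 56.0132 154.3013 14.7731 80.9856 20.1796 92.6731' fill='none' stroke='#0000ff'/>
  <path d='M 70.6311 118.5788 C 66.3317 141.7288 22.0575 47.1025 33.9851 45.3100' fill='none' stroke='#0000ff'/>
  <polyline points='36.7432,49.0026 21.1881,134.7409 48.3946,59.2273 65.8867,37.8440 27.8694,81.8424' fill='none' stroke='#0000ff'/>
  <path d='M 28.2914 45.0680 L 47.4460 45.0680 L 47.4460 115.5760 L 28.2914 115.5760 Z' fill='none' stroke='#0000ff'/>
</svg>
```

viewBox `0 0 87.7829 169.9563` with mm width/height → 1 unit = 1 mm. Flip: y_m = 169.9563 − y_svg.

**Shape 1** — `<polygon>` rectangle, stroke `#0000ff` → engrave (S219, F2223). Machine vertices: (18.0453,81.7150) → (36.7309,81.7150) → (36.7309,51.5881) → (18.0453,51.5881) → (18.0453,81.7150). Closed: final G1 returns to the first vertex.

**Shape 2** — `<path>` quadratic bezier, stroke `#0000ff` → engrave (S219, F2223). Control points (SVG): P0=(70.7749,34.9027), P1=(29.9305,41.8539), P2=(44.1828,52.4328); sampled at t=k/5. Machine vertices: (70.7749,135.0536) → (56.6410,132.1280) → (46.9149,128.9122) → (41.5964,125.4062) → (40.6857,121.6100) → (44.1828,117.5235). Open path.

**Shape 3** — `<polygon>` rectangle, stroke `#0000ff` → engrave (S219, F2223). Machine vertices: (44.1399,105.4390) → (80.7902,105.4390) → (80.7902,87.7150) → (44.1399,87.7150) → (44.1399,105.4390). Closed: final G1 returns to the first vertex.

**Shape 4** — `<path>` cubic bezier, stroke `#0000ff` → engrave (S219, F2223). Control points (SVG): P0=(42.1339,132.0471), P1=(56.0132,154.3013), P2=(14.7731,80.9856), P3=(20.1796,92.6731); sampled at t=k/5. Machine vertices: (42.1339,37.9092) → (44.6613,34.5805) → (38.8448,45.5210) → (29.5691,62.0633) → (21.7192,75.5399) → (20.1796,77.2832). Open path.

**Shape 5** — `<path>` cubic bezier, stroke `#0000ff` → engrave (S219, F2223). Control points (SVG): P0=(70.6311,118.5788), P1=(66.3317,141.7288), P2=(22.0575,47.1025), P3=(33.9851,45.3100); sampled at t=k/5. Machine vertices: (70.6311,51.3775) → (64.0239,49.9358) → (52.4392,66.6511) → (40.4935,91.4141) → (32.8033,114.1156) → (33.9851,124.6463). Open path.

**Shape 6** — `<polyline>` open polyline, stroke `#0000ff` → engrave (S219, F2223). Machine vertices: (36.7432,120.9537) → (21.1881,35.2154) → (48.3946,110.7290) → (65.8867,132.1123) → (27.8694,88.1139). Open path.

**Shape 7** — `<path>` rectangle, stroke `#0000ff` → engrave (S219, F2223). Machine vertices: (28.2914,124.8883) → (47.4460,124.8883) → (47.4460,54.3803) → (28.2914,54.3803) → (28.2914,124.8883). Closed: final G1 returns to the first vertex.

(Gcodetools for Inkscape — laser output)
G21
G90
G00 X18.0453 Y81.7150
M3 S219
G1 X36.7309 Y81.7150 F2223
G1 X36.7309 Y51.5881 F2223
G1 X18.0453 Y51.5881 F2223
G1 X18.0453 Y81.7150 F2223
M5
G00 X70.7749 Y135.0536
M3 S219
G1 X56.6410 Y132.1280 F2223
G1 X46.9149 Y128.9122 F2223
G1 X41.5964 Y125.4062 F2223
G1 X40.6857 Y121.6100 F2223
G1 X44.1828 Y117.5235 F2223
M5
G00 X44.1399 Y105.4390
M3 S219
G1 X80.7902 Y105.4390 F2223
G1 X80.7902 Y87.7150 F2223
G1 X44.1399 Y87.7150 F2223
G1 X44.1399 Y105.4390 F2223
M5
G00 X42.1339 Y37.9092
M3 S219
G1 X44.6613 Y34.5805 F2223
G1 X38.8448 Y45.5210 F2223
G1 X29.5691 Y62.0633 F2223
G1 X21.7192 Y75.5399 F2223
G1 X20.1796 Y77.2832 F2223
M5
G00 X70.6311 Y51.3775
M3 S219
G1 X64.0239 Y49.9358 F2223
G1 X52.4392 Y66.6511 F2223
G1 X40.4935 Y91.4141 F2223
G1 X32.8033 Y114.1156 F2223
G1 X33.9851 Y124.6463 F2223
M5
G00 X36.7432 Y120.9537
M3 S219
G1 X21.1881 Y35.2154 F2223
G1 X48.3946 Y110.7290 F2223
G1 X65.8867 Y132.1123 F2223
G1 X27.8694 Y88.1139 F2223
M5
G00 X28.2914 Y124.8883
M3 S219
G1 X47.4460 Y124.8883 F2223
G1 X47.4460 Y54.3803 F2223
G1 X28.2914 Y54.3803 F2223
G1 X28.2914 Y124.8883 F2223
M5
G00 X0.0000 Y0.0000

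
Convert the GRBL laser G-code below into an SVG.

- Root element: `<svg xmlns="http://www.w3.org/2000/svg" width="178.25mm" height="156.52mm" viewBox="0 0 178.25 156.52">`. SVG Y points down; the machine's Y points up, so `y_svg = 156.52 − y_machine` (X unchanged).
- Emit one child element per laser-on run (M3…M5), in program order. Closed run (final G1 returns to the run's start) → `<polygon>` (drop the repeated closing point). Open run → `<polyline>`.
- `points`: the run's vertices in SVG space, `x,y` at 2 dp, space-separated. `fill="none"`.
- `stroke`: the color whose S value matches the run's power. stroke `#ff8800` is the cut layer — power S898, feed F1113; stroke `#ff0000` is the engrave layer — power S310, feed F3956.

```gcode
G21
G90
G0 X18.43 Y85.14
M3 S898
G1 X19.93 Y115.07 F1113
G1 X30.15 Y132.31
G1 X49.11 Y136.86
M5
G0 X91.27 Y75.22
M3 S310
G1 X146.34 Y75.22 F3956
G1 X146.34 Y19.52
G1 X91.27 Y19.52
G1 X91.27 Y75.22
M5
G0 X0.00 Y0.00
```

<svg xmlns="http://www.w3.org/2000/svg" width="178.25mm" height="156.52mm" viewBox="0 0 178.25 156.52">
  <polyline points="18.43,71.38 19.93,41.45 30.15,24.21 49.11,19.66" fill="none" stroke="#ff8800"/>
  <polygon points="91.27,81.30 146.34,81.30 146.34,137.00 91.27,137.00" fill="none" stroke="#ff0000"/>
</svg>

Each laser-on run becomes one SVG element. Flip Y back into SVG space with y_svg = 156.52 − y_machine.

Run 1: S898 ⇒ cut layer `#ff8800`. The run is open, so emit a `<polyline>` with points (Y-flipped): 18.43,71.38 19.93,41.45 30.15,24.21 49.11,19.66.

Run 2: the run's S310 means `#ff0000` (engrave). The run returns to its start, so emit a `<polygon>` with points (Y-flipped): 91.27,81.30 146.34,81.30 146.34,137.00 91.27,137.00.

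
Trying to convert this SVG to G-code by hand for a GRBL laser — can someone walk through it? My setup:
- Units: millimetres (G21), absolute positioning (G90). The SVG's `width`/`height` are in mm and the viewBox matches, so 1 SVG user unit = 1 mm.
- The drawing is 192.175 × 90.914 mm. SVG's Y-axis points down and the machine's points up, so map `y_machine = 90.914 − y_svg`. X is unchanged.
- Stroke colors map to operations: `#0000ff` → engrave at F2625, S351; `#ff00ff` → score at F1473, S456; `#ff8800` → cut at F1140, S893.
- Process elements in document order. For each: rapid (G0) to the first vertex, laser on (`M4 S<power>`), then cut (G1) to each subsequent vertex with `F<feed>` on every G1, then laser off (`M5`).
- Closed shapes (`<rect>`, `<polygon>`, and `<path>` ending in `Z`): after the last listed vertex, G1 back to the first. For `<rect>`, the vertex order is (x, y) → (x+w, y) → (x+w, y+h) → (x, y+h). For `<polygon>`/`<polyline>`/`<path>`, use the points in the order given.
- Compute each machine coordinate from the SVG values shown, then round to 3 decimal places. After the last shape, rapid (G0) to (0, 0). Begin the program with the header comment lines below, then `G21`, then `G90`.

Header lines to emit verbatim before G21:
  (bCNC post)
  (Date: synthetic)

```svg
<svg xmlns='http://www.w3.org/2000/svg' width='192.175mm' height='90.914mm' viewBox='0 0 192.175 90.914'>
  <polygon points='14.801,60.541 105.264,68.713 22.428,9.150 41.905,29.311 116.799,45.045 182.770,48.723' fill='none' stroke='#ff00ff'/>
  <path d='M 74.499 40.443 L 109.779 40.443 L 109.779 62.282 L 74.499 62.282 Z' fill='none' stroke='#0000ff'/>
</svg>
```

(bCNC post)
(Date: synthetic)
G21
G90
G0 X14.801 Y30.373
M4 S456
G1 X105.264 Y22.201 F1473
G1 X22.428 Y81.764 F1473
G1 X41.905 Y61.603 F1473
G1 X116.799 Y45.869 F1473
G1 X182.770 Y42.191 F1473
G1 X14.801 Y30.373 F1473
M5
G0 X74.499 Y50.471
M4 S351
G1 X109.779 Y50.471 F2625
G1 X109.779 Y28.632 F2625
G1 X74.499 Y28.632 F2625
G1 X74.499 Y50.471 F2625
M5
G0 X0.000 Y0.000

1 u = 1 mm; y_m = 90.914 − y.

[1] `<polygon>` closed polygon, #ff00ff→score S456 F1473: (14.801,30.373) → (105.264,22.201) → (22.428,81.764) → (41.905,61.603) → (116.799,45.869) → (182.770,42.191) → (14.801,30.373) (closed)

[2] `<path>` rectangle, #0000ff→engrave S351 F2625: (74.499,50.471) → (109.779,50.471) → (109.779,28.632) → (74.499,28.632) → (74.499,50.471) (closed)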